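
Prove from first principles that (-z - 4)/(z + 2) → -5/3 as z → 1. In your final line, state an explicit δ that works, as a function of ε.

Let ε > 0 be given. We want δ > 0 with 0 < |z − 1| < δ ⇒ |(-z - 4)/(z + 2) + 5/3| < ε.
Combining over a common denominator, (-z - 4)/(z + 2) + 5/3 = [(-z - 4)·3 − (-5)·(z + 2)] / [3·(z + 2)] = 2(z − 1) / (3(z + 2)).
So |(-z - 4)/(z + 2) + 5/3| = 2|z − 1| / (3·|z + 2|).
Restrict δ ≤ 3/2. Then |z − 1| < 3/2 gives |z + 2| = |(z − 1) + 3| ≥ 3 − 3/2 = 3/2.
Hence |(-z - 4)/(z + 2) + 5/3| < 2|z − 1|/(3·(3/2)) = (4/9)|z − 1|, which is < ε once |z − 1| < (9/4)ε.
Take δ = min(3/2, (9/4)ε). Then 0 < |z − 1| < δ forces both bounds, so |(-z - 4)/(z + 2) + 5/3| < ε.

δ = min(3/2, (9/4)ε)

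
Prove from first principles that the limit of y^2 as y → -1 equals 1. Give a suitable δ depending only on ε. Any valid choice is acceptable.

Fix ε > 0. We seek δ > 0 with 0 < |y + 1| < δ ⇒ |y^2 − 1| < ε.
Factor: y^2 − 1 = (y + 1)(y - 1), so |y^2 − 1| = |y + 1|·|y - 1|.
Impose δ ≤ 1 so that |y| < 2; then |y - 1| ≤ 3.
Hence |y^2 − 1| ≤ 3|y + 1|, which is < ε once |y + 1| < ε/3.
Take δ = min(1, ε/3). If 0 < |y + 1| < δ then both bounds hold and |y^2 − 1| ≤ 3|y + 1| < 3·(ε/3) = ε.

δ = min(1, ε/3)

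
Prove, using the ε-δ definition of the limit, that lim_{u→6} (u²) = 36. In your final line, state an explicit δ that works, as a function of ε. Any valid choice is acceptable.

δ = min(1, ε/13)

Fix ε > 0. We seek δ > 0 with 0 < |u − 6| < δ ⇒ |u² − 36| < ε.
Factor: u² − 36 = (u − 6)(u + 6), so |u² − 36| = |u − 6|·|u + 6|.
Impose δ ≤ 1 so that |u| < 7; then |u + 6| ≤ 13.
Hence |u² − 36| ≤ 13|u − 6|, which is < ε once |u − 6| < ε/13.
Take δ = min(1, ε/13). If 0 < |u − 6| < δ then both bounds hold and |u² − 36| ≤ 13|u − 6| < 13·(ε/13) = ε.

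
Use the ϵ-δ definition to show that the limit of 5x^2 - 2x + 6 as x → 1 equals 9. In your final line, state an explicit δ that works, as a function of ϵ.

δ = min(1, ϵ/13)

Suppose ϵ > 0. We want δ > 0 such that 0 < |x − 1| < δ implies |(5x^2 - 2x + 6) − 9| < ϵ.
(5x^2 - 2x + 6) − 9 = 5x^2 - 2x - 3 = (x − 1)(5x + 3).
So |(5x^2 - 2x + 6) − 9| = |x − 1|·|5x + 3|.
Assume first that |x − 1| < 1, so |x| < 2. Then |5x + 3| ≤ 5·2 + 3 = 13.
Hence |(5x^2 - 2x + 6) − 9| ≤ 13|x − 1| < ϵ provided |x − 1| < ϵ/13.
Choosing δ = min(1, ϵ/13) ensures both conditions, hence |(5x^2 - 2x + 6) − 9| < ϵ.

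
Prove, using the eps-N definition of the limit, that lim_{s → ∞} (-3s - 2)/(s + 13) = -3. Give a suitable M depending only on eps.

Let eps > 0 be given. We seek M > 0 such that s > M implies |(-3s - 2)/(s + 13) + 3| < eps.
(-3s - 2)/(s + 13) + 3 = ((-3s - 2) − (-3)(s + 13)) / ((s + 13)) = 37/((s + 13)).
For s > 0 we have s + 13 > s, so |(-3s - 2)/(s + 13) + 3| = 37/((s + 13)) < 37/(s) = 37/s.
Thus |(-3s - 2)/(s + 13) + 3| < eps whenever s > 37/eps.
Take M = 37/eps. If s > M then |(-3s - 2)/(s + 13) + 3| < 37/s < eps.

M = 37/eps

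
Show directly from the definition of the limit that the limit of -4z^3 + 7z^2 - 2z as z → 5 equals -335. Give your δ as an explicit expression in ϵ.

δ = min(2, ϵ/354)

Let ϵ > 0. We want δ > 0 such that 0 < |z − 5| < δ implies |(-4z^3 + 7z^2 - 2z) + 335| < ϵ.
(-4z^3 + 7z^2 - 2z) + 335 = -4z^3 + 7z^2 - 2z + 335 = (z − 5)(-4z^2 - 13z - 67).
So |(-4z^3 + 7z^2 - 2z) + 335| = |z − 5|·|-4z^2 - 13z - 67|.
Require δ ≤ 2. Then |z − 5| < 2 gives |z| < 7, and by the triangle inequality |-4z^2 - 13z - 67| ≤ 4·7^2 + 13·7 + 67 = 354.
Hence |(-4z^3 + 7z^2 - 2z) + 335| ≤ 354|z − 5| < ϵ provided |z − 5| < ϵ/354.
Choosing δ = min(2, ϵ/354) ensures both conditions, hence |(-4z^3 + 7z^2 - 2z) + 335| < ϵ.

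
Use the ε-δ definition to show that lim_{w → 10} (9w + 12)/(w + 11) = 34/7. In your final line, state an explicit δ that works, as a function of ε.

δ = min(21/2, (147/58)ε)

Let ε > 0 be given. We want δ > 0 with 0 < |w − 10| < δ ⇒ |(9w + 12)/(w + 11) − (34/7)| < ε.
Combining over a common denominator, (9w + 12)/(w + 11) − (34/7) = [(9w + 12)·21 − 102·(w + 11)] / [21·(w + 11)] = 87(w − 10) / (21(w + 11)).
So |(9w + 12)/(w + 11) − (34/7)| = 87|w − 10| / (21·|w + 11|).
Require δ ≤ 21/2, so |w + 11| ≥ |21| − |w − 10| > 21 − 21/2 = 21/2.
Hence |(9w + 12)/(w + 11) − (34/7)| < 87|w − 10|/(21·(21/2)) = (58/147)|w − 10|, which is < ε once |w − 10| < (147/58)ε.
Take δ = min(21/2, (147/58)ε). Then 0 < |w − 10| < δ forces both bounds, so |(9w + 12)/(w + 11) − (34/7)| < ε.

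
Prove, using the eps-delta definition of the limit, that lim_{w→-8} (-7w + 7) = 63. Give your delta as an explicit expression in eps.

Suppose eps > 0. We need delta > 0 so that 0 < |w + 8| < delta implies |(-7w + 7) − 63| < eps.
|(-7w + 7) − 63| = |-7w - 56| = 7|w + 8|.
Thus it suffices that |w + 8| < eps/7.
Take delta = eps/7. If 0 < |w + 8| < delta then |(-7w + 7) − 63| = 7|w + 8| < 7·(eps/7) = eps.

delta = eps/7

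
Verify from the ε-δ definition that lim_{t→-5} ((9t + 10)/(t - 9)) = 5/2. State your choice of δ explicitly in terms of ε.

Fix ε > 0. We want δ > 0 with 0 < |t + 5| < δ ⇒ |(9t + 10)/(t - 9) − (5/2)| < ε.
Combining over a common denominator, (9t + 10)/(t - 9) − (5/2) = [(9t + 10)·(-14) − (-35)·(t - 9)] / [(-14)·(t - 9)] = -91(t + 5) / ((-14)(t - 9)).
So |(9t + 10)/(t - 9) − (5/2)| = 91|t + 5| / (14·|t − 9|).
Restrict δ ≤ 7. Then |t + 5| < 7 gives |t − 9| = |(t + 5) + (-14)| ≥ 14 − 7 = 7.
Hence |(9t + 10)/(t - 9) − (5/2)| < 91|t + 5|/(14·7) = (13/14)|t + 5|, which is < ε once |t + 5| < (14/13)ε.
Take δ = min(7, (14/13)ε). Then 0 < |t + 5| < δ forces both bounds, so |(9t + 10)/(t - 9) − (5/2)| < ε.

δ = min(7, (14/13)ε)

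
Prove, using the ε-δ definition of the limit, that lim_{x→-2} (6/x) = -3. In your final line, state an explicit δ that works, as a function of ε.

δ = min(1, (1/3)ε)

Suppose ε > 0. We seek δ > 0 such that 0 < |x + 2| < δ implies |6/x + 3| < ε.
|6/x + 3| = 6·|-2 − x|/(2·|x|) = 6|x + 2|/(2|x|).
Restrict δ ≤ 1. Then |x + 2| < 1 gives |x| > 1, so 2|x| > 2.
Then |6/x + 3| < 6|x + 2|/2, which is < ε when |x + 2| < (1/3)ε.
Take δ = min(1, (1/3)ε). Then 0 < |x + 2| < δ gives both |x + 2| < 1 and |x + 2| < (1/3)ε, so |6/x + 3| < ε.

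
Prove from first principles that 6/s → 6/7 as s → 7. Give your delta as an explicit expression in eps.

Fix eps > 0. We seek delta > 0 such that 0 < |s − 7| < delta implies |6/s − (6/7)| < eps.
|6/s − (6/7)| = 6·|7 − s|/(7·|s|) = 6|s − 7|/(7|s|).
Require delta ≤ 7/2 so that |s| > 7 − 7/2 = 7/2, hence 7|s| > 49/2.
Then |6/s − (6/7)| < 6|s − 7|/(49/2), which is < eps when |s − 7| < (49/12)eps.
Take delta = min(7/2, (49/12)eps). Then 0 < |s − 7| < delta gives both |s − 7| < 7/2 and |s − 7| < (49/12)eps, so |6/s − (6/7)| < eps.

delta = min(7/2, (49/12)eps)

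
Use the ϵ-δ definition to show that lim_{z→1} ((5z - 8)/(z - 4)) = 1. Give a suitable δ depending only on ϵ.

δ = min(3/2, (3/8)ϵ)

Fix ϵ > 0. We want δ > 0 with 0 < |z − 1| < δ ⇒ |(5z - 8)/(z - 4) − 1| < ϵ.
Combining over a common denominator, (5z - 8)/(z - 4) − 1 = [(5z - 8)·(-3) − (-3)·(z - 4)] / [(-3)·(z - 4)] = -12(z − 1) / ((-3)(z - 4)).
So |(5z - 8)/(z - 4) − 1| = 12|z − 1| / (3·|z − 4|).
Require δ ≤ 3/2, so |z − 4| ≥ |-3| − |z − 1| > 3 − 3/2 = 3/2.
Hence |(5z - 8)/(z - 4) − 1| < 12|z − 1|/(3·(3/2)) = (8/3)|z − 1|, which is < ϵ once |z − 1| < (3/8)ϵ.
Take δ = min(3/2, (3/8)ϵ). Then 0 < |z − 1| < δ forces both bounds, so |(5z - 8)/(z - 4) − 1| < ϵ.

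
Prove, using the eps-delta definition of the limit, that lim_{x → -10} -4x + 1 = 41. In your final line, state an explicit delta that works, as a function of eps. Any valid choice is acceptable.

delta = eps/4

Let eps > 0. We need delta > 0 so that 0 < |x + 10| < delta implies |(-4x + 1) − 41| < eps.
|(-4x + 1) − 41| = |-4x - 40| = 4|x + 10|.
So 4|x + 10| < eps exactly when |x + 10| < eps/4.
Take delta = eps/4. If 0 < |x + 10| < delta then |(-4x + 1) − 41| = 4|x + 10| < 4·(eps/4) = eps.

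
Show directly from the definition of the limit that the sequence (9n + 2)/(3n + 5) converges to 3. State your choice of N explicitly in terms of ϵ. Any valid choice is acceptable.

N = (13/3)/ϵ

Let ϵ > 0 be given. For n ≥ 1, |(9n + 2)/(3n + 5) − 3| = |-39|/(3(3n + 5)) = 39/(3(3n + 5)).
Since 3n + 5 ≥ 3n for n ≥ 1, this is ≤ 39/(3·3n) = (13/3)/n.
So |(9n + 2)/(3n + 5) − 3| < ϵ whenever n > (13/3)/ϵ.
Take N = (13/3)/ϵ. If n > N then |(9n + 2)/(3n + 5) − 3| ≤ (13/3)/n < ϵ.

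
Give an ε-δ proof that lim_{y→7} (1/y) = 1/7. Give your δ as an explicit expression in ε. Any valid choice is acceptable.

Let ε > 0. We seek δ > 0 such that 0 < |y − 7| < δ implies |1/y − (1/7)| < ε.
|1/y − (1/7)| = |7 − y|/(7·|y|) = |y − 7|/(7|y|).
Require δ ≤ 7/2 so that |y| > 7 − 7/2 = 7/2, hence 7|y| > 49/2.
Then |1/y − (1/7)| < |y − 7|/(49/2), which is < ε when |y − 7| < (49/2)ε.
Take δ = min(7/2, (49/2)ε). Then 0 < |y − 7| < δ gives both |y − 7| < 7/2 and |y − 7| < (49/2)ε, so |1/y − (1/7)| < ε.

δ = min(7/2, (49/2)ε)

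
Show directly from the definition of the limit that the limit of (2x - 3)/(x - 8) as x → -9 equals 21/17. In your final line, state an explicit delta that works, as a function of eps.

Suppose eps > 0. We want delta > 0 with 0 < |x + 9| < delta ⇒ |(2x - 3)/(x - 8) − (21/17)| < eps.
Combining over a common denominator, (2x - 3)/(x - 8) − (21/17) = [(2x - 3)·(-17) − (-21)·(x - 8)] / [(-17)·(x - 8)] = -13(x + 9) / ((-17)(x - 8)).
So |(2x - 3)/(x - 8) − (21/17)| = 13|x + 9| / (17·|x − 8|).
Require delta ≤ 17/2, so |x − 8| ≥ |-17| − |x + 9| > 17 − 17/2 = 17/2.
Hence |(2x - 3)/(x - 8) − (21/17)| < 13|x + 9|/(17·(17/2)) = (26/289)|x + 9|, which is < eps once |x + 9| < (289/26)eps.
Take delta = min(17/2, (289/26)eps). Then 0 < |x + 9| < delta forces both bounds, so |(2x - 3)/(x - 8) − (21/17)| < eps.

delta = min(17/2, (289/26)eps)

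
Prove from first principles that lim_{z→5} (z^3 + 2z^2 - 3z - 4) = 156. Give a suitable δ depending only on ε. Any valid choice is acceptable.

δ = min(1, ε/110)

Suppose ε > 0. We want δ > 0 such that 0 < |z − 5| < δ implies |(z^3 + 2z^2 - 3z - 4) − 156| < ε.
(z^3 + 2z^2 - 3z - 4) − 156 = z^3 + 2z^2 - 3z - 160 = (z − 5)(z^2 + 7z + 32).
So |(z^3 + 2z^2 - 3z - 4) − 156| = |z − 5|·|z^2 + 7z + 32|.
Require δ ≤ 1. Then |z − 5| < 1 gives |z| < 6, and by the triangle inequality |z^2 + 7z + 32| ≤ 6^2 + 7·6 + 32 = 110.
Hence |(z^3 + 2z^2 - 3z - 4) − 156| ≤ 110|z − 5| < ε provided |z − 5| < ε/110.
Take δ = min(1, ε/110). Then 0 < |z − 5| < δ gives both |z − 5| < 1 and |z − 5| < ε/110, so |(z^3 + 2z^2 - 3z - 4) − 156| < ε.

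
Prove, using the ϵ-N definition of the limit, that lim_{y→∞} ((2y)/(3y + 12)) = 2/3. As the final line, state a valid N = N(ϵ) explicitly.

Let ϵ > 0. We seek N > 0 such that y > N implies |(2y)/(3y + 12) − (2/3)| < ϵ.
(2y)/(3y + 12) − (2/3) = (3(2y) − 2(3y + 12)) / (3(3y + 12)) = -24/(3(3y + 12)).
For y > 0 we have 3y + 12 > 3y, so |(2y)/(3y + 12) − (2/3)| = 24/(3(3y + 12)) < 24/(3·3y) = (8/3)/y.
Thus |(2y)/(3y + 12) − (2/3)| < ϵ whenever y > (8/3)/ϵ.
Take N = (8/3)/ϵ. If y > N then |(2y)/(3y + 12) − (2/3)| < (8/3)/y < ϵ.

N = (8/3)/ϵ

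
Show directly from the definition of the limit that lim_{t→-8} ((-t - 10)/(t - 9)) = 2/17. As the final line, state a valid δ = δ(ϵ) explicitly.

δ = min(17/2, (289/38)ϵ)

Let ϵ > 0. We want δ > 0 with 0 < |t + 8| < δ ⇒ |(-t - 10)/(t - 9) − (2/17)| < ϵ.
Combining over a common denominator, (-t - 10)/(t - 9) − (2/17) = [(-t - 10)·(-17) − (-2)·(t - 9)] / [(-17)·(t - 9)] = 19(t + 8) / ((-17)(t - 9)).
So |(-t - 10)/(t - 9) − (2/17)| = 19|t + 8| / (17·|t − 9|).
Restrict δ ≤ 17/2. Then |t + 8| < 17/2 gives |t − 9| = |(t + 8) + (-17)| ≥ 17 − 17/2 = 17/2.
Hence |(-t - 10)/(t - 9) − (2/17)| < 19|t + 8|/(17·(17/2)) = (38/289)|t + 8|, which is < ϵ once |t + 8| < (289/38)ϵ.
Take δ = min(17/2, (289/38)ϵ). Then 0 < |t + 8| < δ forces both bounds, so |(-t - 10)/(t - 9) − (2/17)| < ϵ.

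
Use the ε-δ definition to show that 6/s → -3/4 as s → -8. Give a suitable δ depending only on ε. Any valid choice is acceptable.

Let ε > 0 be given. We seek δ > 0 such that 0 < |s + 8| < δ implies |6/s + 3/4| < ε.
|6/s + 3/4| = 6·|-8 − s|/(8·|s|) = 6|s + 8|/(8|s|).
Require δ ≤ 4 so that |s| > 8 − 4 = 4, hence 8|s| > 32.
Then |6/s + 3/4| < 6|s + 8|/32, which is < ε when |s + 8| < (16/3)ε.
Take δ = min(4, (16/3)ε). Then 0 < |s + 8| < δ gives both |s + 8| < 4 and |s + 8| < (16/3)ε, so |6/s + 3/4| < ε.

δ = min(4, (16/3)ε)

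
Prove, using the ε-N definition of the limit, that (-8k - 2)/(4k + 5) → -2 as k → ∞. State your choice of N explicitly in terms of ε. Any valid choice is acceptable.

Let ε > 0 be given. For k ≥ 1, |(-8k - 2)/(4k + 5) + 2| = |32|/(4(4k + 5)) = 32/(4(4k + 5)).
Since 4k + 5 ≥ 4k for k ≥ 1, this is ≤ 32/(4·4k) = 2/k.
So |(-8k - 2)/(4k + 5) + 2| < ε whenever k > 2/ε.
Take N = 2/ε. If k > N then |(-8k - 2)/(4k + 5) + 2| ≤ 2/k < ε.

N = 2/ε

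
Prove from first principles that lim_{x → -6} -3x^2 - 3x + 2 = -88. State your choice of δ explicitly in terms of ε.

δ = min(1, ε/36)

Fix ε > 0. We want δ > 0 such that 0 < |x + 6| < δ implies |(-3x^2 - 3x + 2) + 88| < ε.
(-3x^2 - 3x + 2) + 88 = -3x^2 - 3x + 90 = (x + 6)(-3x + 15).
So |(-3x^2 - 3x + 2) + 88| = |x + 6|·|-3x + 15|.
Require δ ≤ 1. Then |x + 6| < 1 gives |x| < 7, and by the triangle inequality |-3x + 15| ≤ 3·7 + 15 = 36.
Hence |(-3x^2 - 3x + 2) + 88| ≤ 36|x + 6| < ε provided |x + 6| < ε/36.
Choosing δ = min(1, ε/36) ensures both conditions, hence |(-3x^2 - 3x + 2) + 88| < ε.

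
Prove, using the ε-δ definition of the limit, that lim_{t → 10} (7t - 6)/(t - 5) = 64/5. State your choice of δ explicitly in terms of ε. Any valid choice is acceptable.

Let ε > 0. We want δ > 0 with 0 < |t − 10| < δ ⇒ |(7t - 6)/(t - 5) − (64/5)| < ε.
Combining over a common denominator, (7t - 6)/(t - 5) − (64/5) = [(7t - 6)·5 − 64·(t - 5)] / [5·(t - 5)] = -29(t − 10) / (5(t - 5)).
So |(7t - 6)/(t - 5) − (64/5)| = 29|t − 10| / (5·|t − 5|).
Restrict δ ≤ 5/2. Then |t − 10| < 5/2 gives |t − 5| = |(t − 10) + 5| ≥ 5 − 5/2 = 5/2.
Hence |(7t - 6)/(t - 5) − (64/5)| < 29|t − 10|/(5·(5/2)) = (58/25)|t − 10|, which is < ε once |t − 10| < (25/58)ε.
Take δ = min(5/2, (25/58)ε). Then 0 < |t − 10| < δ forces both bounds, so |(7t - 6)/(t - 5) − (64/5)| < ε.

δ = min(5/2, (25/58)ε)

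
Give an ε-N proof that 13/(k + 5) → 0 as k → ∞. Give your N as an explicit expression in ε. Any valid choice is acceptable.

N = 13/ε

Let ε > 0 be given. For k ≥ 1, |13/(k + 5) − 0| = 13/(k + 5) ≤ 13/k.
We need 13/k < ε, i.e. k > 13/ε.
Take N = 13/ε. If k > N then |13/(k + 5)| ≤ 13/k < ε.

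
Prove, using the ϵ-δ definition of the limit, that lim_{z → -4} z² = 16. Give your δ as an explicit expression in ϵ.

Let ϵ > 0. We seek δ > 0 with 0 < |z + 4| < δ ⇒ |z² − 16| < ϵ.
Factor: z² − 16 = (z + 4)(z - 4), so |z² − 16| = |z + 4|·|z - 4|.
Restrict δ ≤ 2. Then |z + 4| < 2 gives |z| < 6, so by the triangle inequality |z - 4| ≤ 6 + 4 = 10.
Hence |z² − 16| ≤ 10|z + 4|, which is < ϵ once |z + 4| < ϵ/10.
Take δ = min(2, ϵ/10). If 0 < |z + 4| < δ then both bounds hold and |z² − 16| ≤ 10|z + 4| < 10·(ϵ/10) = ϵ.

δ = min(2, ϵ/10)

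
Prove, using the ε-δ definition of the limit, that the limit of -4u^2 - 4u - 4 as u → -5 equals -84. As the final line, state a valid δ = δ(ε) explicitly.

Let ε > 0. We want δ > 0 such that 0 < |u + 5| < δ implies |(-4u^2 - 4u - 4) + 84| < ε.
(-4u^2 - 4u - 4) + 84 = -4u^2 - 4u + 80 = (u + 5)(-4u + 16).
So |(-4u^2 - 4u - 4) + 84| = |u + 5|·|-4u + 16|.
Assume first that |u + 5| < 1, so |u| < 6. Then |-4u + 16| ≤ 4·6 + 16 = 40.
Hence |(-4u^2 - 4u - 4) + 84| ≤ 40|u + 5| < ε provided |u + 5| < ε/40.
Choosing δ = min(1, ε/40) ensures both conditions, hence |(-4u^2 - 4u - 4) + 84| < ε.

δ = min(1, ε/40)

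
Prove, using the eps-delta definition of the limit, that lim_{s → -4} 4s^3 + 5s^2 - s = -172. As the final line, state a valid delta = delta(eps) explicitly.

delta = min(1, eps/198)

Fix eps > 0. We want delta > 0 such that 0 < |s + 4| < delta implies |(4s^3 + 5s^2 - s) + 172| < eps.
(4s^3 + 5s^2 - s) + 172 = 4s^3 + 5s^2 - s + 172 = (s + 4)(4s^2 - 11s + 43).
So |(4s^3 + 5s^2 - s) + 172| = |s + 4|·|4s^2 - 11s + 43|.
Require delta ≤ 1. Then |s + 4| < 1 gives |s| < 5, and by the triangle inequality |4s^2 - 11s + 43| ≤ 4·5^2 + 11·5 + 43 = 198.
Hence |(4s^3 + 5s^2 - s) + 172| ≤ 198|s + 4| < eps provided |s + 4| < eps/198.
Choosing delta = min(1, eps/198) ensures both conditions, hence |(4s^3 + 5s^2 - s) + 172| < eps.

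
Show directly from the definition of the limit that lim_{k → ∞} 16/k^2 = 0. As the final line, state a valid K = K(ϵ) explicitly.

Fix ϵ > 0. For k ≥ 1, |16/k^2 − 0| = 16/k^2.
16/k^2 < ϵ ⇔ k^2 > 16/ϵ ⇔ k > (16/ϵ)^{1/2}.
Take K = (16/ϵ)^{1/2}. Then k > K implies 16/k^2 < ϵ.

K = (16/ϵ)^{1/2}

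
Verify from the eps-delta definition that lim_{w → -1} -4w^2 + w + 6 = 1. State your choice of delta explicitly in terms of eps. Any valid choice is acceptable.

Suppose eps > 0. We want delta > 0 such that 0 < |w + 1| < delta implies |(-4w^2 + w + 6) − 1| < eps.
(-4w^2 + w + 6) − 1 = -4w^2 + w + 5 = (w + 1)(-4w + 5).
So |(-4w^2 + w + 6) − 1| = |w + 1|·|-4w + 5|.
Require delta ≤ 1. Then |w + 1| < 1 gives |w| < 2, and by the triangle inequality |-4w + 5| ≤ 4·2 + 5 = 13.
Hence |(-4w^2 + w + 6) − 1| ≤ 13|w + 1| < eps provided |w + 1| < eps/13.
Take delta = min(1, eps/13). Then 0 < |w + 1| < delta gives both |w + 1| < 1 and |w + 1| < eps/13, so |(-4w^2 + w + 6) − 1| < eps.

delta = min(1, eps/13)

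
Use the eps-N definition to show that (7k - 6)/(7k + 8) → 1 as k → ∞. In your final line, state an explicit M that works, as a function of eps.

Let eps > 0. For k ≥ 1, |(7k - 6)/(7k + 8) − 1| = |-98|/(7(7k + 8)) = 98/(7(7k + 8)).
Since 7k + 8 ≥ 7k for k ≥ 1, this is ≤ 98/(7·7k) = 2/k.
So |(7k - 6)/(7k + 8) − 1| < eps whenever k > 2/eps.
Take M = 2/eps. If k > M then |(7k - 6)/(7k + 8) − 1| ≤ 2/k < eps.

M = 2/eps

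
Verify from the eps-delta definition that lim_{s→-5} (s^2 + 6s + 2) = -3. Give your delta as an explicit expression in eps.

Let eps > 0. We want delta > 0 such that 0 < |s + 5| < delta implies |(s^2 + 6s + 2) + 3| < eps.
(s^2 + 6s + 2) + 3 = s^2 + 6s + 5 = (s + 5)(s + 1).
So |(s^2 + 6s + 2) + 3| = |s + 5|·|s + 1|.
Assume first that |s + 5| < 1, so |s| < 6. Then |s + 1| ≤ 6 + 1 = 7.
Hence |(s^2 + 6s + 2) + 3| ≤ 7|s + 5| < eps provided |s + 5| < eps/7.
Choosing delta = min(1, eps/7) ensures both conditions, hence |(s^2 + 6s + 2) + 3| < eps.

delta = min(1, eps/7)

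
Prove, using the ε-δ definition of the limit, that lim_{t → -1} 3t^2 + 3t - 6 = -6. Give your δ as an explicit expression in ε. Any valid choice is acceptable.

Let ε > 0. We want δ > 0 such that 0 < |t + 1| < δ implies |(3t^2 + 3t - 6) + 6| < ε.
(3t^2 + 3t - 6) + 6 = 3t^2 + 3t = (t + 1)(3t).
So |(3t^2 + 3t - 6) + 6| = |t + 1|·|3t|.
Require δ ≤ 2. Then |t + 1| < 2 gives |t| < 3, and by the triangle inequality |3t| ≤ 3·3 = 9.
Hence |(3t^2 + 3t - 6) + 6| ≤ 9|t + 1| < ε provided |t + 1| < ε/9.
Choosing δ = min(2, ε/9) ensures both conditions, hence |(3t^2 + 3t - 6) + 6| < ε.

δ = min(2, ε/9)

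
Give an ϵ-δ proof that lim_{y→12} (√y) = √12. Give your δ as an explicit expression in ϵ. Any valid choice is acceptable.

Let ϵ > 0. We want δ > 0 such that 0 < |y − 12| < δ implies |√y − √12| < ϵ.
Multiplying by the conjugate, |√y − √12| = |y − 12|/(√y + √12).
Restrict δ ≤ 12 so that |y − 12| < 12 forces y > 0, and then √y + √12 > √12.
Hence |√y − √12| < |y − 12|/√12, which is < ϵ once |y − 12| < √12·ϵ.
Take δ = min(12, √12·ϵ). If 0 < |y − 12| < δ then y > 0 and |√y − √12| < |y − 12|/√12 < ϵ.

δ = min(12, √12·ϵ)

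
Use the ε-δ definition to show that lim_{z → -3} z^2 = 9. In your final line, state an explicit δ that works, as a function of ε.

δ = min(1, ε/7)

Fix ε > 0. We seek δ > 0 with 0 < |z + 3| < δ ⇒ |z^2 − 9| < ε.
Factor: z^2 − 9 = (z + 3)(z - 3), so |z^2 − 9| = |z + 3|·|z - 3|.
Impose δ ≤ 1 so that |z| < 4; then |z - 3| ≤ 7.
Hence |z^2 − 9| ≤ 7|z + 3|, which is < ε once |z + 3| < ε/7.
Take δ = min(1, ε/7). If 0 < |z + 3| < δ then both bounds hold and |z^2 − 9| ≤ 7|z + 3| < 7·(ε/7) = ε.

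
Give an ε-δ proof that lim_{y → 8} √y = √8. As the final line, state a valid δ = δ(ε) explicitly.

δ = min(8, √8·ε)

Let ε > 0 be given. We want δ > 0 such that 0 < |y − 8| < δ implies |√y − √8| < ε.
Rationalise: √y − √8 = (y − 8)/(√y + √8), so |√y − √8| = |y − 8|/(√y + √8).
Restrict δ ≤ 8 so that |y − 8| < 8 forces y > 0, and then √y + √8 > √8.
Hence |√y − √8| < |y − 8|/√8, which is < ε once |y − 8| < √8·ε.
Take δ = min(8, √8·ε). If 0 < |y − 8| < δ then y > 0 and |√y − √8| < |y − 8|/√8 < ε.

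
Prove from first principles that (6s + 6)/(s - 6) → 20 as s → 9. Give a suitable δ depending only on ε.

Let ε > 0 be given. We want δ > 0 with 0 < |s − 9| < δ ⇒ |(6s + 6)/(s - 6) − 20| < ε.
Combining over a common denominator, (6s + 6)/(s - 6) − 20 = [(6s + 6)·3 − 60·(s - 6)] / [3·(s - 6)] = -42(s − 9) / (3(s - 6)).
So |(6s + 6)/(s - 6) − 20| = 42|s − 9| / (3·|s − 6|).
Restrict δ ≤ 3/2. Then |s − 9| < 3/2 gives |s − 6| = |(s − 9) + 3| ≥ 3 − 3/2 = 3/2.
Hence |(6s + 6)/(s - 6) − 20| < 42|s − 9|/(3·(3/2)) = (28/3)|s − 9|, which is < ε once |s − 9| < (3/28)ε.
Take δ = min(3/2, (3/28)ε). Then 0 < |s − 9| < δ forces both bounds, so |(6s + 6)/(s - 6) − 20| < ε.

δ = min(3/2, (3/28)ε)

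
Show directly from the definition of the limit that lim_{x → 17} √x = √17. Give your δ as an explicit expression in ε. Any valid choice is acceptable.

δ = min(17, √17·ε)

Let ε > 0. We want δ > 0 such that 0 < |x − 17| < δ implies |√x − √17| < ε.
Rationalise: √x − √17 = (x − 17)/(√x + √17), so |√x − √17| = |x − 17|/(√x + √17).
Restrict δ ≤ 17 so that |x − 17| < 17 forces x > 0, and then √x + √17 > √17.
Hence |√x − √17| < |x − 17|/√17, which is < ε once |x − 17| < √17·ε.
Take δ = min(17, √17·ε). If 0 < |x − 17| < δ then x > 0 and |√x − √17| < |x − 17|/√17 < ε.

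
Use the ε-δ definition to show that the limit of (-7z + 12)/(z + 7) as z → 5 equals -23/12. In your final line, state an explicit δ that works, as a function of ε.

Fix ε > 0. We want δ > 0 with 0 < |z − 5| < δ ⇒ |(-7z + 12)/(z + 7) + 23/12| < ε.
Combining over a common denominator, (-7z + 12)/(z + 7) + 23/12 = [(-7z + 12)·12 − (-23)·(z + 7)] / [12·(z + 7)] = -61(z − 5) / (12(z + 7)).
So |(-7z + 12)/(z + 7) + 23/12| = 61|z − 5| / (12·|z + 7|).
Restrict δ ≤ 6. Then |z − 5| < 6 gives |z + 7| = |(z − 5) + 12| ≥ 12 − 6 = 6.
Hence |(-7z + 12)/(z + 7) + 23/12| < 61|z − 5|/(12·6) = (61/72)|z − 5|, which is < ε once |z − 5| < (72/61)ε.
Take δ = min(6, (72/61)ε). Then 0 < |z − 5| < δ forces both bounds, so |(-7z + 12)/(z + 7) + 23/12| < ε.

δ = min(6, (72/61)ε)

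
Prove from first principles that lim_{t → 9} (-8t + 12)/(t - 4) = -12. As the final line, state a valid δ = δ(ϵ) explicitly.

Fix ϵ > 0. We want δ > 0 with 0 < |t − 9| < δ ⇒ |(-8t + 12)/(t - 4) + 12| < ϵ.
Combining over a common denominator, (-8t + 12)/(t - 4) + 12 = [(-8t + 12)·5 − (-60)·(t - 4)] / [5·(t - 4)] = 20(t − 9) / (5(t - 4)).
So |(-8t + 12)/(t - 4) + 12| = 20|t − 9| / (5·|t − 4|).
Require δ ≤ 5/2, so |t − 4| ≥ |5| − |t − 9| > 5 − 5/2 = 5/2.
Hence |(-8t + 12)/(t - 4) + 12| < 20|t − 9|/(5·(5/2)) = (8/5)|t − 9|, which is < ϵ once |t − 9| < (5/8)ϵ.
Take δ = min(5/2, (5/8)ϵ). Then 0 < |t − 9| < δ forces both bounds, so |(-8t + 12)/(t - 4) + 12| < ϵ.

δ = min(5/2, (5/8)ϵ)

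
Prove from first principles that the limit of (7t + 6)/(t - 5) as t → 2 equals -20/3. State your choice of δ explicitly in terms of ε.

Fix ε > 0. We want δ > 0 with 0 < |t − 2| < δ ⇒ |(7t + 6)/(t - 5) + 20/3| < ε.
Combining over a common denominator, (7t + 6)/(t - 5) + 20/3 = [(7t + 6)·(-3) − 20·(t - 5)] / [(-3)·(t - 5)] = -41(t − 2) / ((-3)(t - 5)).
So |(7t + 6)/(t - 5) + 20/3| = 41|t − 2| / (3·|t − 5|).
Require δ ≤ 3/2, so |t − 5| ≥ |-3| − |t − 2| > 3 − 3/2 = 3/2.
Hence |(7t + 6)/(t - 5) + 20/3| < 41|t − 2|/(3·(3/2)) = (82/9)|t − 2|, which is < ε once |t − 2| < (9/82)ε.
Take δ = min(3/2, (9/82)ε). Then 0 < |t − 2| < δ forces both bounds, so |(7t + 6)/(t - 5) + 20/3| < ε.

δ = min(3/2, (9/82)ε)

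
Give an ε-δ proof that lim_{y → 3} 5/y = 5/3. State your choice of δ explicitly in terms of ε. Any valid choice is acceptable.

δ = min(3/2, (9/10)ε)

Suppose ε > 0. We seek δ > 0 such that 0 < |y − 3| < δ implies |5/y − (5/3)| < ε.
|5/y − (5/3)| = 5·|3 − y|/(3·|y|) = 5|y − 3|/(3|y|).
Require δ ≤ 3/2 so that |y| > 3 − 3/2 = 3/2, hence 3|y| > 9/2.
Then |5/y − (5/3)| < 5|y − 3|/(9/2), which is < ε when |y − 3| < (9/10)ε.
Take δ = min(3/2, (9/10)ε). Then 0 < |y − 3| < δ gives both |y − 3| < 3/2 and |y − 3| < (9/10)ε, so |5/y − (5/3)| < ε.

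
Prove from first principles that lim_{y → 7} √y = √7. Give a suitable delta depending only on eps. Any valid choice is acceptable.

Suppose eps > 0. We want delta > 0 such that 0 < |y − 7| < delta implies |√y − √7| < eps.
Rationalise: √y − √7 = (y − 7)/(√y + √7), so |√y − √7| = |y − 7|/(√y + √7).
Restrict delta ≤ 7 so that |y − 7| < 7 forces y > 0, and then √y + √7 > √7.
Hence |√y − √7| < |y − 7|/√7, which is < eps once |y − 7| < √7·eps.
Take delta = min(7, √7·eps). If 0 < |y − 7| < delta then y > 0 and |√y − √7| < |y − 7|/√7 < eps.

delta = min(7, √7·eps)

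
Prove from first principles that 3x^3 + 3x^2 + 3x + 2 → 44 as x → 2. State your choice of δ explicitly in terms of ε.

Suppose ε > 0. We want δ > 0 such that 0 < |x − 2| < δ implies |(3x^3 + 3x^2 + 3x + 2) − 44| < ε.
(3x^3 + 3x^2 + 3x + 2) − 44 = 3x^3 + 3x^2 + 3x - 42 = (x − 2)(3x^2 + 9x + 21).
So |(3x^3 + 3x^2 + 3x + 2) − 44| = |x − 2|·|3x^2 + 9x + 21|.
Assume first that |x − 2| < 1, so |x| < 3. Then |3x^2 + 9x + 21| ≤ 3·3^2 + 9·3 + 21 = 75.
Hence |(3x^3 + 3x^2 + 3x + 2) − 44| ≤ 75|x − 2| < ε provided |x − 2| < ε/75.
Choosing δ = min(1, ε/75) ensures both conditions, hence |(3x^3 + 3x^2 + 3x + 2) − 44| < ε.

δ = min(1, ε/75)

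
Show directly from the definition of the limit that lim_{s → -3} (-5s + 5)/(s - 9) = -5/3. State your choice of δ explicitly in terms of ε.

δ = min(6, (9/5)ε)

Fix ε > 0. We want δ > 0 with 0 < |s + 3| < δ ⇒ |(-5s + 5)/(s - 9) + 5/3| < ε.
Combining over a common denominator, (-5s + 5)/(s - 9) + 5/3 = [(-5s + 5)·(-12) − 20·(s - 9)] / [(-12)·(s - 9)] = 40(s + 3) / ((-12)(s - 9)).
So |(-5s + 5)/(s - 9) + 5/3| = 40|s + 3| / (12·|s − 9|).
Require δ ≤ 6, so |s − 9| ≥ |-12| − |s + 3| > 12 − 6 = 6.
Hence |(-5s + 5)/(s - 9) + 5/3| < 40|s + 3|/(12·6) = (5/9)|s + 3|, which is < ε once |s + 3| < (9/5)ε.
Take δ = min(6, (9/5)ε). Then 0 < |s + 3| < δ forces both bounds, so |(-5s + 5)/(s - 9) + 5/3| < ε.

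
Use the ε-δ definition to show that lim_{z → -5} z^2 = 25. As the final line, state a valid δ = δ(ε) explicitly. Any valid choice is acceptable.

Let ε > 0. We seek δ > 0 with 0 < |z + 5| < δ ⇒ |z^2 − 25| < ε.
Factor: z^2 − 25 = (z + 5)(z - 5), so |z^2 − 25| = |z + 5|·|z - 5|.
Impose δ ≤ 2 so that |z| < 7; then |z - 5| ≤ 12.
Hence |z^2 − 25| ≤ 12|z + 5|, which is < ε once |z + 5| < ε/12.
Take δ = min(2, ε/12). If 0 < |z + 5| < δ then both bounds hold and |z^2 − 25| ≤ 12|z + 5| < 12·(ε/12) = ε.

δ = min(2, ε/12)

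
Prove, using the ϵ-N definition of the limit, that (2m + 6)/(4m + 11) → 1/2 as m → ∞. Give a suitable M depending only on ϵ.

M = (1/8)/ϵ

Let ϵ > 0 be given. For m ≥ 1, |(2m + 6)/(4m + 11) − (1/2)| = |2|/(4(4m + 11)) = 2/(4(4m + 11)).
Since 4m + 11 ≥ 4m for m ≥ 1, this is ≤ 2/(4·4m) = (1/8)/m.
So |(2m + 6)/(4m + 11) − (1/2)| < ϵ whenever m > (1/8)/ϵ.
Take M = (1/8)/ϵ. If m > M then |(2m + 6)/(4m + 11) − (1/2)| ≤ (1/8)/m < ϵ.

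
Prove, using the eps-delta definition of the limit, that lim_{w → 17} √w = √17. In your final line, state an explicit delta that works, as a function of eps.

delta = min(17, √17·eps)

Let eps > 0. We want delta > 0 such that 0 < |w − 17| < delta implies |√w − √17| < eps.
Rationalise: √w − √17 = (w − 17)/(√w + √17), so |√w − √17| = |w − 17|/(√w + √17).
Restrict delta ≤ 17 so that |w − 17| < 17 forces w > 0, and then √w + √17 > √17.
Hence |√w − √17| < |w − 17|/√17, which is < eps once |w − 17| < √17·eps.
Take delta = min(17, √17·eps). If 0 < |w − 17| < delta then w > 0 and |√w − √17| < |w − 17|/√17 < eps.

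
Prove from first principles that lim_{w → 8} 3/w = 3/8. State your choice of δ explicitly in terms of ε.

Let ε > 0 be given. We seek δ > 0 such that 0 < |w − 8| < δ implies |3/w − (3/8)| < ε.
|3/w − (3/8)| = 3·|8 − w|/(8·|w|) = 3|w − 8|/(8|w|).
Restrict δ ≤ 4. Then |w − 8| < 4 gives |w| > 4, so 8|w| > 32.
Then |3/w − (3/8)| < 3|w − 8|/32, which is < ε when |w − 8| < (32/3)ε.
Take δ = min(4, (32/3)ε). Then 0 < |w − 8| < δ gives both |w − 8| < 4 and |w − 8| < (32/3)ε, so |3/w − (3/8)| < ε.

δ = min(4, (32/3)ε)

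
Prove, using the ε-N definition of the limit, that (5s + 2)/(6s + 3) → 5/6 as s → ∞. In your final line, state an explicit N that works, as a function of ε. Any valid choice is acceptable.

Suppose ε > 0. We seek N > 0 such that s > N implies |(5s + 2)/(6s + 3) − (5/6)| < ε.
(5s + 2)/(6s + 3) − (5/6) = (6(5s + 2) − 5(6s + 3)) / (6(6s + 3)) = -3/(6(6s + 3)).
For s > 0 we have 6s + 3 > 6s, so |(5s + 2)/(6s + 3) − (5/6)| = 3/(6(6s + 3)) < 3/(6·6s) = (1/12)/s.
Thus |(5s + 2)/(6s + 3) − (5/6)| < ε whenever s > (1/12)/ε.
Take N = (1/12)/ε. If s > N then |(5s + 2)/(6s + 3) − (5/6)| < (1/12)/s < ε.

N = (1/12)/ε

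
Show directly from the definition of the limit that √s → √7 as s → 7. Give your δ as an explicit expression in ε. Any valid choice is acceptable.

Suppose ε > 0. We want δ > 0 such that 0 < |s − 7| < δ implies |√s − √7| < ε.
Multiplying by the conjugate, |√s − √7| = |s − 7|/(√s + √7).
Restrict δ ≤ 7 so that |s − 7| < 7 forces s > 0, and then √s + √7 > √7.
Hence |√s − √7| < |s − 7|/√7, which is < ε once |s − 7| < √7·ε.
Take δ = min(7, √7·ε). If 0 < |s − 7| < δ then s > 0 and |√s − √7| < |s − 7|/√7 < ε.

δ = min(7, √7·ε)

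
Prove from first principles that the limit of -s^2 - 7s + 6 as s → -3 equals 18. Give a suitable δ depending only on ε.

Suppose ε > 0. We want δ > 0 such that 0 < |s + 3| < δ implies |(-s^2 - 7s + 6) − 18| < ε.
(-s^2 - 7s + 6) − 18 = -s^2 - 7s - 12 = (s + 3)(-s - 4).
So |(-s^2 - 7s + 6) − 18| = |s + 3|·|-s - 4|.
Assume first that |s + 3| < 1, so |s| < 4. Then |-s - 4| ≤ 4 + 4 = 8.
Hence |(-s^2 - 7s + 6) − 18| ≤ 8|s + 3| < ε provided |s + 3| < ε/8.
Take δ = min(1, ε/8). Then 0 < |s + 3| < δ gives both |s + 3| < 1 and |s + 3| < ε/8, so |(-s^2 - 7s + 6) − 18| < ε.

δ = min(1, ε/8)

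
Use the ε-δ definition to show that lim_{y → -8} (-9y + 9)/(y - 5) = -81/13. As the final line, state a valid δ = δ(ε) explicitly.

δ = min(13/2, (169/72)ε)

Fix ε > 0. We want δ > 0 with 0 < |y + 8| < δ ⇒ |(-9y + 9)/(y - 5) + 81/13| < ε.
Combining over a common denominator, (-9y + 9)/(y - 5) + 81/13 = [(-9y + 9)·(-13) − 81·(y - 5)] / [(-13)·(y - 5)] = 36(y + 8) / ((-13)(y - 5)).
So |(-9y + 9)/(y - 5) + 81/13| = 36|y + 8| / (13·|y − 5|).
Require δ ≤ 13/2, so |y − 5| ≥ |-13| − |y + 8| > 13 − 13/2 = 13/2.
Hence |(-9y + 9)/(y - 5) + 81/13| < 36|y + 8|/(13·(13/2)) = (72/169)|y + 8|, which is < ε once |y + 8| < (169/72)ε.
Take δ = min(13/2, (169/72)ε). Then 0 < |y + 8| < δ forces both bounds, so |(-9y + 9)/(y - 5) + 81/13| < ε.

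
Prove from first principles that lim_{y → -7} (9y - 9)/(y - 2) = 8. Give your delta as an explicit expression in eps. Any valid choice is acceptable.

delta = min(9/2, (9/2)eps)

Suppose eps > 0. We want delta > 0 with 0 < |y + 7| < delta ⇒ |(9y - 9)/(y - 2) − 8| < eps.
Combining over a common denominator, (9y - 9)/(y - 2) − 8 = [(9y - 9)·(-9) − (-72)·(y - 2)] / [(-9)·(y - 2)] = -9(y + 7) / ((-9)(y - 2)).
So |(9y - 9)/(y - 2) − 8| = 9|y + 7| / (9·|y − 2|).
Require delta ≤ 9/2, so |y − 2| ≥ |-9| − |y + 7| > 9 − 9/2 = 9/2.
Hence |(9y - 9)/(y - 2) − 8| < 9|y + 7|/(9·(9/2)) = (2/9)|y + 7|, which is < eps once |y + 7| < (9/2)eps.
Take delta = min(9/2, (9/2)eps). Then 0 < |y + 7| < delta forces both bounds, so |(9y - 9)/(y - 2) − 8| < eps.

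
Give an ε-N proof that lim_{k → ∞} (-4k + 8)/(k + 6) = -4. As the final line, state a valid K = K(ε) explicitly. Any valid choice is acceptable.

Let ε > 0 be given. For k ≥ 1, |(-4k + 8)/(k + 6) + 4| = |32|/((k + 6)) = 32/((k + 6)).
Since k + 6 ≥ k for k ≥ 1, this is ≤ 32/(k) = 32/k.
So |(-4k + 8)/(k + 6) + 4| < ε whenever k > 32/ε.
Take K = 32/ε. If k > K then |(-4k + 8)/(k + 6) + 4| ≤ 32/k < ε.

K = 32/ε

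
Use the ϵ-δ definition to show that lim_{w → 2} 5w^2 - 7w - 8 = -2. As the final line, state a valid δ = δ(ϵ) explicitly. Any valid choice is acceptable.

δ = min(2, ϵ/23)

Let ϵ > 0 be given. We want δ > 0 such that 0 < |w − 2| < δ implies |(5w^2 - 7w - 8) + 2| < ϵ.
(5w^2 - 7w - 8) + 2 = 5w^2 - 7w - 6 = (w − 2)(5w + 3).
So |(5w^2 - 7w - 8) + 2| = |w − 2|·|5w + 3|.
Require δ ≤ 2. Then |w − 2| < 2 gives |w| < 4, and by the triangle inequality |5w + 3| ≤ 5·4 + 3 = 23.
Hence |(5w^2 - 7w - 8) + 2| ≤ 23|w − 2| < ϵ provided |w − 2| < ϵ/23.
Take δ = min(2, ϵ/23). Then 0 < |w − 2| < δ gives both |w − 2| < 2 and |w − 2| < ϵ/23, so |(5w^2 - 7w - 8) + 2| < ϵ.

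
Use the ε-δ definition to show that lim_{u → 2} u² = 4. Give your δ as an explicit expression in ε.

Let ε > 0 be given. We seek δ > 0 with 0 < |u − 2| < δ ⇒ |u² − 4| < ε.
Factor: u² − 4 = (u − 2)(u + 2), so |u² − 4| = |u − 2|·|u + 2|.
Impose δ ≤ 2 so that |u| < 4; then |u + 2| ≤ 6.
Hence |u² − 4| ≤ 6|u − 2|, which is < ε once |u − 2| < ε/6.
Take δ = min(2, ε/6). If 0 < |u − 2| < δ then both bounds hold and |u² − 4| ≤ 6|u − 2| < 6·(ε/6) = ε.

δ = min(2, ε/6)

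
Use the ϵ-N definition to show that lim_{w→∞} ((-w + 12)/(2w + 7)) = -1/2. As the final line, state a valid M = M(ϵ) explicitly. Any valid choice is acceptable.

Fix ϵ > 0. We seek M > 0 such that w > M implies |(-w + 12)/(2w + 7) + 1/2| < ϵ.
(-w + 12)/(2w + 7) + 1/2 = (2(-w + 12) − (-1)(2w + 7)) / (2(2w + 7)) = 31/(2(2w + 7)).
For w > 0 we have 2w + 7 > 2w, so |(-w + 12)/(2w + 7) + 1/2| = 31/(2(2w + 7)) < 31/(2·2w) = (31/4)/w.
Thus |(-w + 12)/(2w + 7) + 1/2| < ϵ whenever w > (31/4)/ϵ.
Take M = (31/4)/ϵ. If w > M then |(-w + 12)/(2w + 7) + 1/2| < (31/4)/w < ϵ.

M = (31/4)/ϵ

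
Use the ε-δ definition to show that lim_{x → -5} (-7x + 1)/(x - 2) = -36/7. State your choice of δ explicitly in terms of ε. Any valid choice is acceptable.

δ = min(7/2, (49/26)ε)

Fix ε > 0. We want δ > 0 with 0 < |x + 5| < δ ⇒ |(-7x + 1)/(x - 2) + 36/7| < ε.
Combining over a common denominator, (-7x + 1)/(x - 2) + 36/7 = [(-7x + 1)·(-7) − 36·(x - 2)] / [(-7)·(x - 2)] = 13(x + 5) / ((-7)(x - 2)).
So |(-7x + 1)/(x - 2) + 36/7| = 13|x + 5| / (7·|x − 2|).
Require δ ≤ 7/2, so |x − 2| ≥ |-7| − |x + 5| > 7 − 7/2 = 7/2.
Hence |(-7x + 1)/(x - 2) + 36/7| < 13|x + 5|/(7·(7/2)) = (26/49)|x + 5|, which is < ε once |x + 5| < (49/26)ε.
Take δ = min(7/2, (49/26)ε). Then 0 < |x + 5| < δ forces both bounds, so |(-7x + 1)/(x - 2) + 36/7| < ε.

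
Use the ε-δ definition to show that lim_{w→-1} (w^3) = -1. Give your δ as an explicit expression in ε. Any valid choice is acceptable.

δ = min(2, ε/13)

Let ε > 0 be given. We seek δ > 0 with 0 < |w + 1| < δ ⇒ |w^3 + 1| < ε.
Factor: w^3 + 1 = (w + 1)(w^2 - w + 1), so |w^3 + 1| = |w + 1|·|w^2 - w + 1|.
Restrict δ ≤ 2. Then |w + 1| < 2 gives |w| < 3, so by the triangle inequality |w^2 - w + 1| ≤ 3^2 + 3 + 1 = 13.
Hence |w^3 + 1| ≤ 13|w + 1|, which is < ε once |w + 1| < ε/13.
Take δ = min(2, ε/13). If 0 < |w + 1| < δ then both bounds hold and |w^3 + 1| ≤ 13|w + 1| < 13·(ε/13) = ε.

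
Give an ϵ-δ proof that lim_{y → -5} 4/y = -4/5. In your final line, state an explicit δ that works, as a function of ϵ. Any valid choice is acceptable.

δ = min(5/2, (25/8)ϵ)

Let ϵ > 0 be given. We seek δ > 0 such that 0 < |y + 5| < δ implies |4/y + 4/5| < ϵ.
|4/y + 4/5| = 4·|-5 − y|/(5·|y|) = 4|y + 5|/(5|y|).
Restrict δ ≤ 5/2. Then |y + 5| < 5/2 gives |y| > 5/2, so 5|y| > 25/2.
Then |4/y + 4/5| < 4|y + 5|/(25/2), which is < ϵ when |y + 5| < (25/8)ϵ.
Take δ = min(5/2, (25/8)ϵ). Then 0 < |y + 5| < δ gives both |y + 5| < 5/2 and |y + 5| < (25/8)ϵ, so |4/y + 4/5| < ϵ.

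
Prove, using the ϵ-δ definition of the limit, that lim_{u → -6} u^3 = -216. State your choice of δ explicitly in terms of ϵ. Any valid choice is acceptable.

Fix ϵ > 0. We seek δ > 0 with 0 < |u + 6| < δ ⇒ |u^3 + 216| < ϵ.
Factor: u^3 + 216 = (u + 6)(u^2 - 6u + 36), so |u^3 + 216| = |u + 6|·|u^2 - 6u + 36|.
Impose δ ≤ 2 so that |u| < 8; then |u^2 - 6u + 36| ≤ 148.
Hence |u^3 + 216| ≤ 148|u + 6|, which is < ϵ once |u + 6| < ϵ/148.
Take δ = min(2, ϵ/148). If 0 < |u + 6| < δ then both bounds hold and |u^3 + 216| ≤ 148|u + 6| < 148·(ϵ/148) = ϵ.

δ = min(2, ϵ/148)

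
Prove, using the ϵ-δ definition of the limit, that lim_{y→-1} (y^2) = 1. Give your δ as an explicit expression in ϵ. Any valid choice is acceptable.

δ = min(1, ϵ/3)

Fix ϵ > 0. We seek δ > 0 with 0 < |y + 1| < δ ⇒ |y^2 − 1| < ϵ.
Factor: y^2 − 1 = (y + 1)(y - 1), so |y^2 − 1| = |y + 1|·|y - 1|.
Impose δ ≤ 1 so that |y| < 2; then |y - 1| ≤ 3.
Hence |y^2 − 1| ≤ 3|y + 1|, which is < ϵ once |y + 1| < ϵ/3.
Take δ = min(1, ϵ/3). If 0 < |y + 1| < δ then both bounds hold and |y^2 − 1| ≤ 3|y + 1| < 3·(ϵ/3) = ϵ.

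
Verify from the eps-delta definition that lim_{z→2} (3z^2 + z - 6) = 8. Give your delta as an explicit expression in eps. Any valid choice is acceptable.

Suppose eps > 0. We want delta > 0 such that 0 < |z − 2| < delta implies |(3z^2 + z - 6) − 8| < eps.
(3z^2 + z - 6) − 8 = 3z^2 + z - 14 = (z − 2)(3z + 7).
So |(3z^2 + z - 6) − 8| = |z − 2|·|3z + 7|.
Require delta ≤ 2. Then |z − 2| < 2 gives |z| < 4, and by the triangle inequality |3z + 7| ≤ 3·4 + 7 = 19.
Hence |(3z^2 + z - 6) − 8| ≤ 19|z − 2| < eps provided |z − 2| < eps/19.
Choosing delta = min(2, eps/19) ensures both conditions, hence |(3z^2 + z - 6) − 8| < eps.

delta = min(2, eps/19)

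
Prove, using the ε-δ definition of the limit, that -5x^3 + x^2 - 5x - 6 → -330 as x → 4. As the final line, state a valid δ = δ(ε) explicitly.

Fix ε > 0. We want δ > 0 such that 0 < |x − 4| < δ implies |(-5x^3 + x^2 - 5x - 6) + 330| < ε.
(-5x^3 + x^2 - 5x - 6) + 330 = -5x^3 + x^2 - 5x + 324 = (x − 4)(-5x^2 - 19x - 81).
So |(-5x^3 + x^2 - 5x - 6) + 330| = |x − 4|·|-5x^2 - 19x - 81|.
Require δ ≤ 2. Then |x − 4| < 2 gives |x| < 6, and by the triangle inequality |-5x^2 - 19x - 81| ≤ 5·6^2 + 19·6 + 81 = 375.
Hence |(-5x^3 + x^2 - 5x - 6) + 330| ≤ 375|x − 4| < ε provided |x − 4| < ε/375.
Take δ = min(2, ε/375). Then 0 < |x − 4| < δ gives both |x − 4| < 2 and |x − 4| < ε/375, so |(-5x^3 + x^2 - 5x - 6) + 330| < ε.

δ = min(2, ε/375)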